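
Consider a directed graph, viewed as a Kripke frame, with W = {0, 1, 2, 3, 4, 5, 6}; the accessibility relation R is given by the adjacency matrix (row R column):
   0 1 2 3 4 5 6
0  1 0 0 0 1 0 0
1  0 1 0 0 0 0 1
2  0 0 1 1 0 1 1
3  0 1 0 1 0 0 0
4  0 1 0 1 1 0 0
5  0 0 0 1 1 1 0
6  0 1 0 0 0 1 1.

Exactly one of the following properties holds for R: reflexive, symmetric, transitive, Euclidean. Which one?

Reflexive: yes — every world is R-related to itself.
Symmetric: no — 0 R 4 but not 4 R 0.
Transitive: no — 0 R 4 and 4 R 1, but not 0 R 1.
Euclidean: no — 2 R 3 and 2 R 5, but not 3 R 5.
Only reflexive holds.

reflexive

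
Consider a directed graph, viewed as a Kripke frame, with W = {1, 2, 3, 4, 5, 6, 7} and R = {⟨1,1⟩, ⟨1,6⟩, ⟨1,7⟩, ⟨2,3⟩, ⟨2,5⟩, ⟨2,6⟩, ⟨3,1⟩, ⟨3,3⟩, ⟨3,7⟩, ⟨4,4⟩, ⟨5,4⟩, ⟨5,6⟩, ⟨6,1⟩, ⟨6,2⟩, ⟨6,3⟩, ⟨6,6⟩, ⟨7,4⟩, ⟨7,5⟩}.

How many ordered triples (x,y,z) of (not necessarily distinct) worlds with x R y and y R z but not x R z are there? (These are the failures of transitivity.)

Enumerating: (1,6,2), (1,6,3), (1,7,4), (1,7,5), (2,3,1), (2,3,7), (2,5,4), (2,6,1), (2,6,2), (3,1,6), (3,7,4), (3,7,5), … and 7 more.
Total: 19.

19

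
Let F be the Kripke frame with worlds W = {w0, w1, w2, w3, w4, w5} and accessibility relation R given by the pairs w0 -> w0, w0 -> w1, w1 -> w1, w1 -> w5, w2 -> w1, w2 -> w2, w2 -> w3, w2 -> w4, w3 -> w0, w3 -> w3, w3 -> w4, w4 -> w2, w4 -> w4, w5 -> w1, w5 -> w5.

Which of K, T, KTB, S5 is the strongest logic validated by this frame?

Reflexive (axiom T): yes — every world is R-related to itself.
Symmetric (axiom B): no — w0 R w1 but not w1 R w0.
Euclidean (axiom 5): no — w2 R w1 and w2 R w3, but not w1 R w3.
So F validates K, T; KTB would additionally require R to be symmetric. The strongest is T.

T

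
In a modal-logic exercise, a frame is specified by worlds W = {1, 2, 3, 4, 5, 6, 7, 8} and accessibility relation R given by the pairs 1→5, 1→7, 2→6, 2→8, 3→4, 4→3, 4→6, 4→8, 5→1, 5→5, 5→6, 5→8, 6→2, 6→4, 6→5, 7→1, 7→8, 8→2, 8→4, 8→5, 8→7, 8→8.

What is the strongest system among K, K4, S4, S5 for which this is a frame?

Transitive (axiom 4): no — 1 R 5 and 5 R 6, but not 1 R 6.
Reflexive (axiom T): no — 1 is not related to itself.
Euclidean (axiom 5): no — 1 R 5 and 1 R 7, but not 5 R 7.
So F validates K; K4 would additionally require R to be transitive. The strongest is K.

K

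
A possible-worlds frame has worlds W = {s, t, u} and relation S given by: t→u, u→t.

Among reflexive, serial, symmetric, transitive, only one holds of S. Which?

Reflexive: no — s is not related to itself.
Serial: no — s has no S-successor.
Symmetric: yes — every pair in S has its reverse in S.
Transitive: no — t S u and u S t, but not t S t.
Only symmetric holds.

symmetric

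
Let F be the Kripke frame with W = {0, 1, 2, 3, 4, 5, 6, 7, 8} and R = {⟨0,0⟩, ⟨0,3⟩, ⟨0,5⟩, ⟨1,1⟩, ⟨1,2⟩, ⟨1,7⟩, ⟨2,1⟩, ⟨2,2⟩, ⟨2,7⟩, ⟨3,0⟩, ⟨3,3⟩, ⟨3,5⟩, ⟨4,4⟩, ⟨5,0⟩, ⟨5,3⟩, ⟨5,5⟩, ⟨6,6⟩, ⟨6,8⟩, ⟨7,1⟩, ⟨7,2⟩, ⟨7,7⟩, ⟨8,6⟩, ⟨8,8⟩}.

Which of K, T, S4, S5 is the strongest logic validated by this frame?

Reflexive (axiom T): yes — every world is R-related to itself.
Transitive (axiom 4): yes — every two-step R-path is closed by a direct edge.
Euclidean (axiom 5): yes — any two successors of a common world are R-related.
So F validates K, T, S4, S5. The strongest is S5.

S5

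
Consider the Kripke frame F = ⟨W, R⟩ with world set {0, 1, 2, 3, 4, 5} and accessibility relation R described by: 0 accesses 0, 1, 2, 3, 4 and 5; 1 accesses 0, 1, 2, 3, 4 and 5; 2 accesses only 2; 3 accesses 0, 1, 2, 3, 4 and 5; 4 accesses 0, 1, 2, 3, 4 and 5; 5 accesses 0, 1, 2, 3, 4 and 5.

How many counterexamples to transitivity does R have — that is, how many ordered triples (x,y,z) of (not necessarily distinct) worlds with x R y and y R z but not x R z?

0

R is transitive; there are no such tuples.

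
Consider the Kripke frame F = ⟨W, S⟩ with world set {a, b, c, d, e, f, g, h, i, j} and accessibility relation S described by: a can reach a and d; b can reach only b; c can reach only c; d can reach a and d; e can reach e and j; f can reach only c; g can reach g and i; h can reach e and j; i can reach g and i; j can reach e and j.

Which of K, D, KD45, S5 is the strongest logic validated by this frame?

Serial (axiom D): yes — every world has a successor (e.g. a S a).
Euclidean (axiom 5): yes — any two successors of a common world are S-related.
Transitive (axiom 4): yes — every two-step S-path is closed by a direct edge.
Reflexive (axiom T): no — f is not related to itself.
So F validates K, D, KD45; S5 would additionally require S to be reflexive. The strongest is KD45.

KD45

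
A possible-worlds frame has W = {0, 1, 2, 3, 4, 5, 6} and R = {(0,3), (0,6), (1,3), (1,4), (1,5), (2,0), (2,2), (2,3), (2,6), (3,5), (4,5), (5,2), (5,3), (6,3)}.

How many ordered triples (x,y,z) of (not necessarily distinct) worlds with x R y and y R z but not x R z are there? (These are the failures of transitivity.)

Enumerating: (0,3,5), (1,5,2), (2,3,5), (3,5,2), (3,5,3), (4,5,2), (4,5,3), (5,2,0), (5,2,6), (5,3,5), (6,3,5).

11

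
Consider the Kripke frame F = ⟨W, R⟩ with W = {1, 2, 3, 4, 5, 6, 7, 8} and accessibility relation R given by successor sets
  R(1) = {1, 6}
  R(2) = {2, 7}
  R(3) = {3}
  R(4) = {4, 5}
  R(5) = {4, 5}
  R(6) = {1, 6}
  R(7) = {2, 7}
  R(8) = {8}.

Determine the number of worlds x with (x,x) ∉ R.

0

R is reflexive; there are no such worlds.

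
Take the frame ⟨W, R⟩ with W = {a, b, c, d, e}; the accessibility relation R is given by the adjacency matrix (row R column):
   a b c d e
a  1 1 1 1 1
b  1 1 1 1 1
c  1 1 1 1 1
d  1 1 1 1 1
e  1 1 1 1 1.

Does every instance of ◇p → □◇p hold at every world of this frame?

Yes

Axiom 5 corresponds to the accessibility relation being Euclidean.
Euclidean: yes — any two successors of a common world are R-related.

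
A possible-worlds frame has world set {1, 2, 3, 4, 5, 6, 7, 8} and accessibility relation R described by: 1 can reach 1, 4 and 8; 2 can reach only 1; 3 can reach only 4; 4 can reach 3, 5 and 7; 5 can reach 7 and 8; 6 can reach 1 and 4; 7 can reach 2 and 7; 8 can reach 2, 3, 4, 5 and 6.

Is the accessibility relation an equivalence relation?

No

Reflexive: no — 2 is not related to itself.
Symmetric: no — 1 R 4 but not 4 R 1.
Transitive: no — 1 R 4 and 4 R 3, but not 1 R 3.
So R is not an equivalence relation.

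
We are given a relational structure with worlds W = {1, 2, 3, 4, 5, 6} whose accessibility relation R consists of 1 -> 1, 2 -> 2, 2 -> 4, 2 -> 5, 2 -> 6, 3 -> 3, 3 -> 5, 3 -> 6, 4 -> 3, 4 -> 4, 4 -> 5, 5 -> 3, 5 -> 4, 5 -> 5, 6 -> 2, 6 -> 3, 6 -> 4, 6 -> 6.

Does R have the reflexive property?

Reflexive: yes — every world is R-related to itself.

Yes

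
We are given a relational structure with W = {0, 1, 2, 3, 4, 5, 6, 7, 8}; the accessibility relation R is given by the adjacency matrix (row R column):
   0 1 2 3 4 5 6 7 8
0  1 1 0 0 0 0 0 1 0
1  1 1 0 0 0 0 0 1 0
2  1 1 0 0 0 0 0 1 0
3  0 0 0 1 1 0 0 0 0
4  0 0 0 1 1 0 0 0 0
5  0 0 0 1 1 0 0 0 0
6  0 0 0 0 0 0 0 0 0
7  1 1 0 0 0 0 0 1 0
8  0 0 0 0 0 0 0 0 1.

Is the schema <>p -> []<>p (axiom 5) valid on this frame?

The schema 5 characterises exactly the Euclidean frames.
Euclidean: yes — any two successors of a common world are R-related.

Yes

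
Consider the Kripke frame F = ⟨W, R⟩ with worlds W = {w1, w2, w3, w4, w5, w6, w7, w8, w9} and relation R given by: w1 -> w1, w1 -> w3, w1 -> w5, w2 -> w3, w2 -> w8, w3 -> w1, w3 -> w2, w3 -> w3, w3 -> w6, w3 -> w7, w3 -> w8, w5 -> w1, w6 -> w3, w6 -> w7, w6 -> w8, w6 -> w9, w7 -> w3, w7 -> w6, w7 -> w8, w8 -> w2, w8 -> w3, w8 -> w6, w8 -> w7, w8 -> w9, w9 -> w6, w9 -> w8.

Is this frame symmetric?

Symmetric: yes — every pair in R has its reverse in R.

Yes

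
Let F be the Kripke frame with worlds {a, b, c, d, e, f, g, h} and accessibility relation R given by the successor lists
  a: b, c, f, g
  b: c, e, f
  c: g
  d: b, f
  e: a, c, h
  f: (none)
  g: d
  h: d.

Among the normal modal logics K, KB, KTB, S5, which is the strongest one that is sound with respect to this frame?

Symmetric (axiom B): no — a R b but not b R a.
Reflexive (axiom T): no — a is not related to itself.
Euclidean (axiom 5): no — a R b and a R g, but not b R g.
So F validates K; KB would additionally require R to be symmetric. The strongest is K.

K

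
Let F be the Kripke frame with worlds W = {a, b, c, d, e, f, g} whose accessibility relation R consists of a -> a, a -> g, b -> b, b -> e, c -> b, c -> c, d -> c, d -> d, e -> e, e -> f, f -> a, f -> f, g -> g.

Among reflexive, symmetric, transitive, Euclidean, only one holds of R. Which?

reflexive

Reflexive: yes — every world is R-related to itself.
Symmetric: no — a R g but not g R a.
Transitive: no — b R e and e R f, but not b R f.
Euclidean: no — a R g and a R a, but not g R a.
Only reflexive holds.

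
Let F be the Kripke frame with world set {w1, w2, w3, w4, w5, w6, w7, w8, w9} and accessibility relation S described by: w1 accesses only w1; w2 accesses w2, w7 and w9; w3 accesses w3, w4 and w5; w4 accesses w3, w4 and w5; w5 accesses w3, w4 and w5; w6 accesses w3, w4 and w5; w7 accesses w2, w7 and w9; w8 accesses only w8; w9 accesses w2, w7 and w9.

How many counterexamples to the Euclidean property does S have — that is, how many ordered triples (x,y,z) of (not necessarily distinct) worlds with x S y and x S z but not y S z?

S is Euclidean; there are no such tuples.

0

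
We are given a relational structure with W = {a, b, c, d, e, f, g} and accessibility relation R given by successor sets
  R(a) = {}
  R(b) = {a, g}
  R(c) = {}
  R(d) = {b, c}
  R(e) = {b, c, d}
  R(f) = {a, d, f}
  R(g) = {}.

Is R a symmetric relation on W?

No

Symmetric: no — b R a but not a R b.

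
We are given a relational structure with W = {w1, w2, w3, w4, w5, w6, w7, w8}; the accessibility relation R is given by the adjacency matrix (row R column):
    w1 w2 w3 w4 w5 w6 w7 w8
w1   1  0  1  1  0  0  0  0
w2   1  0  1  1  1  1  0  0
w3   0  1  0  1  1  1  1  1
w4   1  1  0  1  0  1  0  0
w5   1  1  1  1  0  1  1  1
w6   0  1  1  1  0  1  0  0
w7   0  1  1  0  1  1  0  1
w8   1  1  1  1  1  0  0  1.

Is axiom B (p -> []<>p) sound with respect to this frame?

Axiom B corresponds to the accessibility relation being symmetric.
Symmetric: no — w1 R w3 but not w3 R w1.

No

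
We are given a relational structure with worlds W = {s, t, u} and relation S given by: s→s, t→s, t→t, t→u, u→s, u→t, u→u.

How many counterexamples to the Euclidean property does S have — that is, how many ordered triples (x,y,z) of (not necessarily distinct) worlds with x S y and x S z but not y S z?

Enumerating: (t,s,t), (t,s,u), (u,s,t), (u,s,u).

4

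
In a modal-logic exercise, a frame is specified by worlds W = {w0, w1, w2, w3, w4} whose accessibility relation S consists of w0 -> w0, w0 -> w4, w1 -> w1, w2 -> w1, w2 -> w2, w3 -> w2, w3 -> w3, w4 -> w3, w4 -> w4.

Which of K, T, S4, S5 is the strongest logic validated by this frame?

T

Reflexive (axiom T): yes — every world is S-related to itself.
Transitive (axiom 4): no — w0 S w4 and w4 S w3, but not w0 S w3.
Euclidean (axiom 5): no — w0 S w4 and w0 S w0, but not w4 S w0.
So F validates K, T; S4 would additionally require S to be transitive. The strongest is T.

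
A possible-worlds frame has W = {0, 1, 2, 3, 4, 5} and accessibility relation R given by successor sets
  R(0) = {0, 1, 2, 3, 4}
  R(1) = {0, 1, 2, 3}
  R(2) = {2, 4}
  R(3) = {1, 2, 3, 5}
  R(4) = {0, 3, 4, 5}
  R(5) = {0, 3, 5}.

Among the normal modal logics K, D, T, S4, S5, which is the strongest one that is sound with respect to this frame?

Serial (axiom D): yes — every world has a successor (e.g. 0 R 0).
Reflexive (axiom T): yes — every world is R-related to itself.
Transitive (axiom 4): no — 0 R 3 and 3 R 5, but not 0 R 5.
Euclidean (axiom 5): no — 0 R 1 and 0 R 4, but not 1 R 4.
So F validates K, D, T; S4 would additionally require R to be transitive. The strongest is T.

T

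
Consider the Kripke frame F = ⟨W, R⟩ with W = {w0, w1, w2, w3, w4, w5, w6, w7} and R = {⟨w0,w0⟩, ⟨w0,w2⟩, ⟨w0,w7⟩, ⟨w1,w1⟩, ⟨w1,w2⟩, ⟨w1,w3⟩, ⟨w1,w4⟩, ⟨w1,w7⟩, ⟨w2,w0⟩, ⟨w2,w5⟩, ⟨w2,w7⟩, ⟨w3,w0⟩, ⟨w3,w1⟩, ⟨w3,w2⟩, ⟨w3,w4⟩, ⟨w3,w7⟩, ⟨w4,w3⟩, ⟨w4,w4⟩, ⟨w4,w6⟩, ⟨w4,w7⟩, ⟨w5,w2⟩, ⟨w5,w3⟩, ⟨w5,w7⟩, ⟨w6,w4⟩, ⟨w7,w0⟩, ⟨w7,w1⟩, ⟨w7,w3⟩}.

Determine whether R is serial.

Serial: yes — every world has a successor (e.g. w0 R w0).

Yes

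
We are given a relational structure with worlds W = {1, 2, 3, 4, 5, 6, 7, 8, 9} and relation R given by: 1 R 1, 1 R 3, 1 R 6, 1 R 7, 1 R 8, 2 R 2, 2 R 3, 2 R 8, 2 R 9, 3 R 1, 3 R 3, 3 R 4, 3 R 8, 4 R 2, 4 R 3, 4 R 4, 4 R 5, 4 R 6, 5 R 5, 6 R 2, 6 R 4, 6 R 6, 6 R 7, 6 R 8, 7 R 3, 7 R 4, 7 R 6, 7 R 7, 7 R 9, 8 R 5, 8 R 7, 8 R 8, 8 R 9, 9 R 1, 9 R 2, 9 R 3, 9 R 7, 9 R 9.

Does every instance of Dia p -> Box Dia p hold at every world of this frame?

By correspondence theory, 5 is valid on a frame iff R is Euclidean.
Euclidean: no — 1 R 3 and 1 R 6, but not 3 R 6.

No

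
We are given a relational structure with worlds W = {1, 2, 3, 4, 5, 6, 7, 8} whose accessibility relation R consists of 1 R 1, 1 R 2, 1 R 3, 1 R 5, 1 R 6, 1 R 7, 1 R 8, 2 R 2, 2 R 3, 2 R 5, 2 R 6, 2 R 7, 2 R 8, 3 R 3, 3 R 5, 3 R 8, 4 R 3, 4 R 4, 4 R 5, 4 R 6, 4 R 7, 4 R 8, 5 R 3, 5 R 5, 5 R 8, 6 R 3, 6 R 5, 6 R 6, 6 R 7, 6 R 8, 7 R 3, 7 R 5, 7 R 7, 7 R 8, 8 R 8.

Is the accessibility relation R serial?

Yes

Serial: yes — every world has a successor (e.g. 1 R 1).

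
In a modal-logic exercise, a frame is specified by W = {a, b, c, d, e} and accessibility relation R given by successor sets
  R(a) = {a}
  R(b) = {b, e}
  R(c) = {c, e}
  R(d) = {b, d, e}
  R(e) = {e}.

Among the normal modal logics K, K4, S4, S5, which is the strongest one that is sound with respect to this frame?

Transitive (axiom 4): yes — every two-step R-path is closed by a direct edge.
Reflexive (axiom T): yes — every world is R-related to itself.
Euclidean (axiom 5): no — d R e and d R b, but not e R b.
So F validates K, K4, S4; S5 would additionally require R to be Euclidean. The strongest is S4.

S4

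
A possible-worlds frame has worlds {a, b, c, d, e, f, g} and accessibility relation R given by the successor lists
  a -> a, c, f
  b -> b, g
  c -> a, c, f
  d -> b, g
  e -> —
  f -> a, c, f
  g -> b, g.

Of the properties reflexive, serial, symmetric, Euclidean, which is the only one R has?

Reflexive: no — d is not related to itself.
Serial: no — e has no R-successor.
Symmetric: no — d R b but not b R d.
Euclidean: yes — any two successors of a common world are R-related.
Only Euclidean holds.

Euclidean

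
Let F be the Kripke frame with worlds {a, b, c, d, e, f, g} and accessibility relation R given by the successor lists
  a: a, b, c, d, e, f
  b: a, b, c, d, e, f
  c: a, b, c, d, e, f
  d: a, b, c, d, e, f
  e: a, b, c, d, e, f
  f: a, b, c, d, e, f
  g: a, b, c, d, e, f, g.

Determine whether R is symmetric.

Symmetric: no — g R a but not a R g.

No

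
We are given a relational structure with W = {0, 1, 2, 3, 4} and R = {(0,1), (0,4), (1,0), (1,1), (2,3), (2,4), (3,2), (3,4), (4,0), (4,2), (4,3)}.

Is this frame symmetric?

Symmetric: yes — every pair in R has its reverse in R.

Yes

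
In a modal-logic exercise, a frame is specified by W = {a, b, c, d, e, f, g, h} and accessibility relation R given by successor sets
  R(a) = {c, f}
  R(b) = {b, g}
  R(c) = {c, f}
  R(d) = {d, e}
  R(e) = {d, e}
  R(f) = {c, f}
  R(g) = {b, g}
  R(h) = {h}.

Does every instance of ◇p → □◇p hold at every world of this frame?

The schema 5 characterises exactly the Euclidean frames.
Euclidean: yes — any two successors of a common world are R-related.

Yes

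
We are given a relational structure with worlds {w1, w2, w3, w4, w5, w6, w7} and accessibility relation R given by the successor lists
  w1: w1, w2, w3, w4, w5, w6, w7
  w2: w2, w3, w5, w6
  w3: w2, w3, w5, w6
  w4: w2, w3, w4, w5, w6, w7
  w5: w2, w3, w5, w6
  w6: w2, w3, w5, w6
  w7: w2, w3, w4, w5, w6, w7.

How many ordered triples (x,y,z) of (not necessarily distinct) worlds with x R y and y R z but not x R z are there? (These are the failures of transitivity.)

R is transitive; there are no such tuples.

0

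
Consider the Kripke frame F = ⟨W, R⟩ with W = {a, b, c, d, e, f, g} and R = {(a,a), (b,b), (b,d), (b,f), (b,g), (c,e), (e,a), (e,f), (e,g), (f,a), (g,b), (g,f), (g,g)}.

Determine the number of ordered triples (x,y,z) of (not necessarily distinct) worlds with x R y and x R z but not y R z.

Enumerating: (b,d,b), (b,d,d), (b,d,f), (b,d,g), (b,f,b), (b,f,d), (b,f,f), (b,f,g), (b,g,d), (c,e,e), (e,a,f), (e,a,g), (e,f,f), (e,f,g), (e,g,a), (g,f,b), (g,f,f), (g,f,g).

18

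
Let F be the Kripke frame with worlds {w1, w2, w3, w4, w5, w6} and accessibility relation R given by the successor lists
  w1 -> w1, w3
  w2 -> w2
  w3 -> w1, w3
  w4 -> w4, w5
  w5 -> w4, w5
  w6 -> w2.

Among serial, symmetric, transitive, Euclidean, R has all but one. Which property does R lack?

symmetric

Serial: yes — every world has a successor (e.g. w1 R w1).
Symmetric: no — w6 R w2 but not w2 R w6.
Transitive: yes — every two-step R-path is closed by a direct edge.
Euclidean: yes — any two successors of a common world are R-related.
Only symmetric fails.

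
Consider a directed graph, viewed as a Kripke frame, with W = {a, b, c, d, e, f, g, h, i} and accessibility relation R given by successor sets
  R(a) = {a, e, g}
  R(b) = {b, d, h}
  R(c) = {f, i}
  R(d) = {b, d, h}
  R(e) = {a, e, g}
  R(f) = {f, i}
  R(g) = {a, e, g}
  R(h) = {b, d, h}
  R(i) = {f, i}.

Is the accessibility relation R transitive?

Yes

Transitive: yes — every two-step R-path is closed by a direct edge.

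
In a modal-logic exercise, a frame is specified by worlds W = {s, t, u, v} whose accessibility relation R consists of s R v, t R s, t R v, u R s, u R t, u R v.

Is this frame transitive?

Transitive: yes — every two-step R-path is closed by a direct edge.

Yes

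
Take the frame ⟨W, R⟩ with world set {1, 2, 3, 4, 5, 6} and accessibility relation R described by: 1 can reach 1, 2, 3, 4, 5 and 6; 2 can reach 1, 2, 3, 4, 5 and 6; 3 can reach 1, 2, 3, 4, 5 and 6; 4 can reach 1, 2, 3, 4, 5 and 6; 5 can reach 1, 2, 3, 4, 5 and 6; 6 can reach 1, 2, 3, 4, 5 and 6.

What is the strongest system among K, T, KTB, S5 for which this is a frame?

Reflexive (axiom T): yes — every world is R-related to itself.
Symmetric (axiom B): yes — every pair in R has its reverse in R.
Euclidean (axiom 5): yes — any two successors of a common world are R-related.
So F validates K, T, KTB, S5. The strongest is S5.

S5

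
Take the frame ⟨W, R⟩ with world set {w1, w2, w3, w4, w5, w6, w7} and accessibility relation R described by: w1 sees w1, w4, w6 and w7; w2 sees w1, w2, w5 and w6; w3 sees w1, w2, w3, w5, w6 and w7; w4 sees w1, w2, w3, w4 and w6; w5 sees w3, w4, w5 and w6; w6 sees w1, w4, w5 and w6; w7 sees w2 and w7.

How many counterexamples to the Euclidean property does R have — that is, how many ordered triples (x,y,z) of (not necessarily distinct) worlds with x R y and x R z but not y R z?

Enumerating: (w1,w4,w7), (w1,w6,w7), (w1,w7,w1), (w1,w7,w4), (w1,w7,w6), (w2,w1,w2), (w2,w1,w5), (w2,w5,w1), (w2,w5,w2), (w2,w6,w2), (w3,w1,w2), (w3,w1,w3), … and 27 more.
Total: 39.

39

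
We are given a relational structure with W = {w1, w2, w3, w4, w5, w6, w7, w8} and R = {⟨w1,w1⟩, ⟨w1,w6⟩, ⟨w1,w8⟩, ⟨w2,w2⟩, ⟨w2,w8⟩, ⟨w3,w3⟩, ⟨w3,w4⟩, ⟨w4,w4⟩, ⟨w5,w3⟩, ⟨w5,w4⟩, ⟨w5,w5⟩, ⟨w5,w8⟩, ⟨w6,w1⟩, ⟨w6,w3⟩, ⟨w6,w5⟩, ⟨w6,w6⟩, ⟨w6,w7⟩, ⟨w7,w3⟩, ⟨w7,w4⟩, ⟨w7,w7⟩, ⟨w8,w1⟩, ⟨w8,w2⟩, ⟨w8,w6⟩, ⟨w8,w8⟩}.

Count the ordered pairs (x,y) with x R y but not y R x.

10

Enumerating: (w3,w4), (w5,w3), (w5,w4), (w5,w8), (w6,w3), (w6,w5), (w6,w7), (w7,w3), (w7,w4), (w8,w6).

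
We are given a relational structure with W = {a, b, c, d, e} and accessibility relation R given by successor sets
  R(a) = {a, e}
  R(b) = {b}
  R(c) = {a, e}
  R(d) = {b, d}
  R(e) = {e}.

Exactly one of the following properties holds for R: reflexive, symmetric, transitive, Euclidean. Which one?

Reflexive: no — c is not related to itself.
Symmetric: no — a R e but not e R a.
Transitive: yes — every two-step R-path is closed by a direct edge.
Euclidean: no — c R e and c R a, but not e R a.
Only transitive holds.

transitive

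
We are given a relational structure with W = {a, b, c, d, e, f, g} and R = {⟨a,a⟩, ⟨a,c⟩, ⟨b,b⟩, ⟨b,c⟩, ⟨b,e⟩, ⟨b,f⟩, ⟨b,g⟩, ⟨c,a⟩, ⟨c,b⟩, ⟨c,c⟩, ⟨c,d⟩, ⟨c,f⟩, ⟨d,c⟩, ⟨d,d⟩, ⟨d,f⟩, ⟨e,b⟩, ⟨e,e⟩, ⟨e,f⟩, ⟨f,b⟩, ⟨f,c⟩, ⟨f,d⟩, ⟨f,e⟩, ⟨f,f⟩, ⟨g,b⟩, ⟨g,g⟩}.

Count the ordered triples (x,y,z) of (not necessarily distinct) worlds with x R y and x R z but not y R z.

22

Enumerating: (b,c,e), (b,c,g), (b,e,c), (b,e,g), (b,f,g), (b,g,c), (b,g,e), (b,g,f), (c,a,b), (c,a,d), (c,a,f), (c,b,a), … and 10 more.
Total: 22.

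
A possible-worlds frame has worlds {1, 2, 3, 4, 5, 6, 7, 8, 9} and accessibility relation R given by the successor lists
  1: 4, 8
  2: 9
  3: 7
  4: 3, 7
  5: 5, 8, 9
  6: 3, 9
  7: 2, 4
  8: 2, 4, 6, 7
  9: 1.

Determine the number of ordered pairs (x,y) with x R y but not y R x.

Enumerating: (1,4), (1,8), (2,9), (3,7), (4,3), (5,8), (5,9), (6,3), (6,9), (7,2), (8,2), (8,4), (8,6), (8,7), (9,1).

15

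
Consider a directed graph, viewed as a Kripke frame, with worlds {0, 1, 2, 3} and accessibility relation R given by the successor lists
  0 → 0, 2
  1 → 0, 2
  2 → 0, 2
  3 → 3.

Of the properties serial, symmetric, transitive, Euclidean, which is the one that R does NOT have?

symmetric

Serial: yes — every world has a successor (e.g. 0 R 0).
Symmetric: no — 1 R 0 but not 0 R 1.
Transitive: yes — every two-step R-path is closed by a direct edge.
Euclidean: yes — any two successors of a common world are R-related.
Only symmetric fails.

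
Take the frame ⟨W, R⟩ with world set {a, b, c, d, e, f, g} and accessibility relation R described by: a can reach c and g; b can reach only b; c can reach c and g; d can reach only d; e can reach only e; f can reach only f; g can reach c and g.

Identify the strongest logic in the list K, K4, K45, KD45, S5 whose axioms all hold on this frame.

Transitive (axiom 4): yes — every two-step R-path is closed by a direct edge.
Euclidean (axiom 5): yes — any two successors of a common world are R-related.
Serial (axiom D): yes — every world has a successor (e.g. a R c).
Reflexive (axiom T): no — a is not related to itself.
So F validates K, K4, K45, KD45; S5 would additionally require R to be reflexive. The strongest is KD45.

KD45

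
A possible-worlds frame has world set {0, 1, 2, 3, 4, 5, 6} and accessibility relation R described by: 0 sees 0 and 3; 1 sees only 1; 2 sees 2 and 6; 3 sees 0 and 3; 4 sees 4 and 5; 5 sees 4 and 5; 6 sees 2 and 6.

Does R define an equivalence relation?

Yes

Reflexive: yes — every world is R-related to itself.
Symmetric: yes — every pair in R has its reverse in R.
Transitive: yes — every two-step R-path is closed by a direct edge.
So R is an equivalence relation.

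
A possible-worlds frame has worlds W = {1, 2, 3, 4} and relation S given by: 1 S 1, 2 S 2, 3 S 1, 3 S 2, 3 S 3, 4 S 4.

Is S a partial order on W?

Reflexive: yes — every world is S-related to itself.
Transitive: yes — every two-step S-path is closed by a direct edge.
Antisymmetric: yes — no distinct pair is related both ways.
So S is a partial order.

Yes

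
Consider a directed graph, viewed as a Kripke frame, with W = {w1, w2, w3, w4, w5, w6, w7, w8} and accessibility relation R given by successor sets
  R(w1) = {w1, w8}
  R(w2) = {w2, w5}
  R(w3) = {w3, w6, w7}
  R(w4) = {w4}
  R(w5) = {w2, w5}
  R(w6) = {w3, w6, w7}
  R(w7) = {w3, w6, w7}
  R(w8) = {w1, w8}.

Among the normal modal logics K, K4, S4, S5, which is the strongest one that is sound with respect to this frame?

Transitive (axiom 4): yes — every two-step R-path is closed by a direct edge.
Reflexive (axiom T): yes — every world is R-related to itself.
Euclidean (axiom 5): yes — any two successors of a common world are R-related.
So F validates K, K4, S4, S5. The strongest is S5.

S5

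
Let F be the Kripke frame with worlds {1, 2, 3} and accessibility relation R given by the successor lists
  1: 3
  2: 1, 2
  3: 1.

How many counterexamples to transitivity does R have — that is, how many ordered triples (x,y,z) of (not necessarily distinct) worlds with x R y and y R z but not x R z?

3

Enumerating: (1,3,1), (2,1,3), (3,1,3).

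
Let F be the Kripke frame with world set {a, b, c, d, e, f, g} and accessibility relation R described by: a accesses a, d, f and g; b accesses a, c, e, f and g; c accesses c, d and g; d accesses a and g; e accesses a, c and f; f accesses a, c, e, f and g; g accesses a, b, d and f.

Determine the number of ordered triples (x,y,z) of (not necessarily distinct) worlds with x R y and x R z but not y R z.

40

Enumerating: (a,d,d), (a,d,f), (a,f,d), (a,g,g), (b,a,c), (b,a,e), (b,c,a), (b,c,e), (b,c,f), (b,e,e), (b,e,g), (b,g,c), … and 28 more.
Total: 40.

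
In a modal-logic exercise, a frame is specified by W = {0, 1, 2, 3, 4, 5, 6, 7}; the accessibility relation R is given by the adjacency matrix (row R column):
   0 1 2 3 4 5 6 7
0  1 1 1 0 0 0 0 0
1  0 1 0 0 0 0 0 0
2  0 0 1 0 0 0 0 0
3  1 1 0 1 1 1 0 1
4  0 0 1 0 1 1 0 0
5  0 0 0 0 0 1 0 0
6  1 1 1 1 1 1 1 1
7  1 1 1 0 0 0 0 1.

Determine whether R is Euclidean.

Euclidean: no — 0 R 1 and 0 R 2, but not 1 R 2.

No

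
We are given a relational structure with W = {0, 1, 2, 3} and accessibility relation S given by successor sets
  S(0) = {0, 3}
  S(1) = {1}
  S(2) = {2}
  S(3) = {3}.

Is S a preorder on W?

Yes

Reflexive: yes — every world is S-related to itself.
Transitive: yes — every two-step S-path is closed by a direct edge.
So S is a preorder.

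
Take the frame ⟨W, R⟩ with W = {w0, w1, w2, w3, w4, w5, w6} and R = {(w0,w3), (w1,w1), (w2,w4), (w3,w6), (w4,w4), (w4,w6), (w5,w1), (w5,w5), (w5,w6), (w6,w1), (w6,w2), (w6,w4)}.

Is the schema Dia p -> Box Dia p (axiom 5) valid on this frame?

By correspondence theory, 5 is valid on a frame iff R is Euclidean.
Euclidean: no — w5 R w1 and w5 R w6, but not w1 R w6.

No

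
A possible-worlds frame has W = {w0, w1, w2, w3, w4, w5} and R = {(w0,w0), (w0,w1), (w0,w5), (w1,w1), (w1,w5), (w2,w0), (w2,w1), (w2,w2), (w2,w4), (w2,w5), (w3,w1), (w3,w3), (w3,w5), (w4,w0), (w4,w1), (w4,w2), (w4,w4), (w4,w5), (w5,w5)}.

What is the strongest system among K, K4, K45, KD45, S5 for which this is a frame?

K4

Transitive (axiom 4): yes — every two-step R-path is closed by a direct edge.
Euclidean (axiom 5): no — w0 R w5 and w0 R w1, but not w5 R w1.
Serial (axiom D): yes — every world has a successor (e.g. w0 R w0).
Reflexive (axiom T): yes — every world is R-related to itself.
So F validates K, K4; K45 would additionally require R to be Euclidean. The strongest is K4.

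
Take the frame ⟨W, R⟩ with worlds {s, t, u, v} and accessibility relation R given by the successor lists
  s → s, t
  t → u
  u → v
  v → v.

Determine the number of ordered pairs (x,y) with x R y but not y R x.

Enumerating: (s,t), (t,u), (u,v).

3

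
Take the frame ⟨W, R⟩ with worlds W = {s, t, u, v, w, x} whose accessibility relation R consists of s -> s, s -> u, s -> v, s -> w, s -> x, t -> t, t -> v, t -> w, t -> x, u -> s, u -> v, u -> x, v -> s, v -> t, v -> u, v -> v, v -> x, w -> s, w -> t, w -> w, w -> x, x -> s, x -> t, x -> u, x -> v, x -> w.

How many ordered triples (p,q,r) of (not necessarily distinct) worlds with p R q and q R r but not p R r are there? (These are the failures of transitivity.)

28

Enumerating: (s,v,t), (s,w,t), (s,x,t), (t,v,s), (t,v,u), (t,w,s), (t,x,s), (t,x,u), (u,s,u), (u,s,w), (u,v,t), (u,v,u), … and 16 more.
Total: 28.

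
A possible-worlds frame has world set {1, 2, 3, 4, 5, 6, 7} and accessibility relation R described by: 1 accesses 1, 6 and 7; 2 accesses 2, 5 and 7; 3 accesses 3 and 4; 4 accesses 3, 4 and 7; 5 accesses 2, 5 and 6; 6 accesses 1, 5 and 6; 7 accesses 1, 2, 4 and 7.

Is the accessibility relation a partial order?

No

Reflexive: yes — every world is R-related to itself.
Transitive: no — 1 R 6 and 6 R 5, but not 1 R 5.
Antisymmetric: no — 1 R 6 and 6 R 1 with 1 ≠ 6.
So R is not a partial order.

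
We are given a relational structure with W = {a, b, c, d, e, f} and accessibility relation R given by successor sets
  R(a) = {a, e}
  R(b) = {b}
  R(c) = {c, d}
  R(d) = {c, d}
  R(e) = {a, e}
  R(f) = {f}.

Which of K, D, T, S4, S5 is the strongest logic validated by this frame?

S5

Serial (axiom D): yes — every world has a successor (e.g. a R a).
Reflexive (axiom T): yes — every world is R-related to itself.
Transitive (axiom 4): yes — every two-step R-path is closed by a direct edge.
Euclidean (axiom 5): yes — any two successors of a common world are R-related.
So F validates K, D, T, S4, S5. The strongest is S5.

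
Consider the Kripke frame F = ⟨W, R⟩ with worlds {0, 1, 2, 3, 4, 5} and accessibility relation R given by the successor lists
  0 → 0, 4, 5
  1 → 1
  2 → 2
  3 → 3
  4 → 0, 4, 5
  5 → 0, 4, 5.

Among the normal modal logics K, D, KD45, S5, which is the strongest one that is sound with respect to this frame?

S5

Serial (axiom D): yes — every world has a successor (e.g. 0 R 0).
Euclidean (axiom 5): yes — any two successors of a common world are R-related.
Transitive (axiom 4): yes — every two-step R-path is closed by a direct edge.
Reflexive (axiom T): yes — every world is R-related to itself.
So F validates K, D, KD45, S5. The strongest is S5.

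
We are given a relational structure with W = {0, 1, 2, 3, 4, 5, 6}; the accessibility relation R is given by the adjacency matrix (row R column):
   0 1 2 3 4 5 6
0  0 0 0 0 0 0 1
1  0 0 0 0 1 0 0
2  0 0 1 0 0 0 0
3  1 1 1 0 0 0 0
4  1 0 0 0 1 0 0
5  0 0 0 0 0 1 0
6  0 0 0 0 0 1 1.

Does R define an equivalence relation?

Reflexive: no — 0 is not related to itself.
Symmetric: no — 0 R 6 but not 6 R 0.
Transitive: no — 0 R 6 and 6 R 5, but not 0 R 5.
So R is not an equivalence relation.

No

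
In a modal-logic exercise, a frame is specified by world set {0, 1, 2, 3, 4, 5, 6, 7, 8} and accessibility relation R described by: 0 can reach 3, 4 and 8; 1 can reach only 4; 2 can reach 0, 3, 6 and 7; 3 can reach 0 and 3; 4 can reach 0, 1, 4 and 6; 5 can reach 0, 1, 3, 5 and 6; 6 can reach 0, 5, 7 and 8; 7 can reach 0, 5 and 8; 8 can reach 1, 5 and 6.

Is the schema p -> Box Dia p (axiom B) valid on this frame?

No

Axiom B corresponds to the accessibility relation being symmetric.
Symmetric: no — 0 R 8 but not 8 R 0.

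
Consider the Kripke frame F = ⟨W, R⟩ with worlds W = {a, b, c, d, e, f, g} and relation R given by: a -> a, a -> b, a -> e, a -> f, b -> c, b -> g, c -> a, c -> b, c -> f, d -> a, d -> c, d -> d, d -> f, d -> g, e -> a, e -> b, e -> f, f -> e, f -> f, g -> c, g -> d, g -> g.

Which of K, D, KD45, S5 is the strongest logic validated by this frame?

D

Serial (axiom D): yes — every world has a successor (e.g. a R a).
Euclidean (axiom 5): no — a R b and a R e, but not b R e.
Transitive (axiom 4): no — a R b and b R c, but not a R c.
Reflexive (axiom T): no — b is not related to itself.
So F validates K, D; KD45 would additionally require R to be Euclidean and transitive. The strongest is D.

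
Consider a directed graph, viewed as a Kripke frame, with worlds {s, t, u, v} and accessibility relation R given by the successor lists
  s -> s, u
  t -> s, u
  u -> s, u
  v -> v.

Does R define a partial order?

No

Reflexive: no — t is not related to itself.
Transitive: yes — every two-step R-path is closed by a direct edge.
Antisymmetric: no — s R u and u R s with s ≠ u.
So R is not a partial order.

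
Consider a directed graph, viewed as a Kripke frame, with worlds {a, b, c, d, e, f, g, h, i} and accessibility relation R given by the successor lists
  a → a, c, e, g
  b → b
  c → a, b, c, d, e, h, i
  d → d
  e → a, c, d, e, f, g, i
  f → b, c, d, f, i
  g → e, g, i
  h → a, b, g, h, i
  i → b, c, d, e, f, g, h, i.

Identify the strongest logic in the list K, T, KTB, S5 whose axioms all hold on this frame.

Reflexive (axiom T): yes — every world is R-related to itself.
Symmetric (axiom B): no — a R g but not g R a.
Euclidean (axiom 5): no — a R c and a R g, but not c R g.
So F validates K, T; KTB would additionally require R to be symmetric. The strongest is T.

T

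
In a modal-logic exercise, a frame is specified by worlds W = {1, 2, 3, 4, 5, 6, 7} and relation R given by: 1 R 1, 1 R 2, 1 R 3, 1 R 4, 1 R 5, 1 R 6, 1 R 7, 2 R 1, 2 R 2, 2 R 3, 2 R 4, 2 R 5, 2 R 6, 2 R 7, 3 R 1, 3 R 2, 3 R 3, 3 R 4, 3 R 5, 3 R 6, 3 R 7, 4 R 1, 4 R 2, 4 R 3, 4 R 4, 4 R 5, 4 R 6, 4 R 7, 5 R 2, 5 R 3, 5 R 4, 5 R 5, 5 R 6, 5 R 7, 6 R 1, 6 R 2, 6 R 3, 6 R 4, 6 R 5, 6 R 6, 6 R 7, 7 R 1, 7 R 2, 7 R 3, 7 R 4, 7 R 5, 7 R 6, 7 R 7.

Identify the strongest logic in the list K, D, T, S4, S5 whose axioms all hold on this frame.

Serial (axiom D): yes — every world has a successor (e.g. 1 R 1).
Reflexive (axiom T): yes — every world is R-related to itself.
Transitive (axiom 4): no — 5 R 2 and 2 R 1, but not 5 R 1.
Euclidean (axiom 5): no — 2 R 5 and 2 R 1, but not 5 R 1.
So F validates K, D, T; S4 would additionally require R to be transitive. The strongest is T.

T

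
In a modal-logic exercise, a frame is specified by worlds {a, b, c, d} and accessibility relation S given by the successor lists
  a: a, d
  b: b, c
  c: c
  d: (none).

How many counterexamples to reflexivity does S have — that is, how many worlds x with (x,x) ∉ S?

1

Enumerating: d.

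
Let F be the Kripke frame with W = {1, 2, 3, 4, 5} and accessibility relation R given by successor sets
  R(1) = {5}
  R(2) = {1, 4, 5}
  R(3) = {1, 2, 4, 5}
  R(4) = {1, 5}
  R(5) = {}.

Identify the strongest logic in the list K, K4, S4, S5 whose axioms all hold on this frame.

K4

Transitive (axiom 4): yes — every two-step R-path is closed by a direct edge.
Reflexive (axiom T): no — 1 is not related to itself.
Euclidean (axiom 5): no — 2 R 1 and 2 R 4, but not 1 R 4.
So F validates K, K4; S4 would additionally require R to be reflexive. The strongest is K4.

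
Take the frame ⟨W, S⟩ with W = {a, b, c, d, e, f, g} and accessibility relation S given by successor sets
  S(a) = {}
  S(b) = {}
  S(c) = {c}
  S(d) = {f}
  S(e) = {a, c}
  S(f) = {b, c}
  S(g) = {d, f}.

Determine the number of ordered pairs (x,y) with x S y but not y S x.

7

Enumerating: (d,f), (e,a), (e,c), (f,b), (f,c), (g,d), (g,f).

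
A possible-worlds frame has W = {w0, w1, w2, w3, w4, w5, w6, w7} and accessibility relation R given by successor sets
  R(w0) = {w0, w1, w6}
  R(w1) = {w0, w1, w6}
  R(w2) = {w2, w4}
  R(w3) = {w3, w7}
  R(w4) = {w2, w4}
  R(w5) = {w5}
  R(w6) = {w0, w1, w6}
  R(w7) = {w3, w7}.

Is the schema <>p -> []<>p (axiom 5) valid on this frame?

Yes

Axiom 5 corresponds to the accessibility relation being Euclidean.
Euclidean: yes — any two successors of a common world are R-related.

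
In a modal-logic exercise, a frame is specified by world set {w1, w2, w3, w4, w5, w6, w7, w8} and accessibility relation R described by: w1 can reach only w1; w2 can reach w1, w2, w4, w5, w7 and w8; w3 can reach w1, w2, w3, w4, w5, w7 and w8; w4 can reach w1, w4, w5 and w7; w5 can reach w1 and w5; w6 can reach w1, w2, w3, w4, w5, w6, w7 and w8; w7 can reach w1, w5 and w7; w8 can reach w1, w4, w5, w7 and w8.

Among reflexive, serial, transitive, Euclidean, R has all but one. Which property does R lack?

Reflexive: yes — every world is R-related to itself.
Serial: yes — every world has a successor (e.g. w1 R w1).
Transitive: yes — every two-step R-path is closed by a direct edge.
Euclidean: no — w2 R w1 and w2 R w4, but not w1 R w4.
Only Euclidean fails.

Euclidean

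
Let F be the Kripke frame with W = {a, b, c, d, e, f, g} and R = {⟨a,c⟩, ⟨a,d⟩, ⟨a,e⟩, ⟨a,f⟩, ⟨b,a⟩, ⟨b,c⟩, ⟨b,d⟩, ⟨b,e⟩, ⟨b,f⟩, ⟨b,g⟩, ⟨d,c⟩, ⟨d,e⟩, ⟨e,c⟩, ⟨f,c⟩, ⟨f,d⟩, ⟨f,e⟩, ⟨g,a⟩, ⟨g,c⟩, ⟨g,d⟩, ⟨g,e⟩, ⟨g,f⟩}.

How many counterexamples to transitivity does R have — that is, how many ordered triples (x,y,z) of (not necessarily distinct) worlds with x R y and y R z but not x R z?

0

R is transitive; there are no such tuples.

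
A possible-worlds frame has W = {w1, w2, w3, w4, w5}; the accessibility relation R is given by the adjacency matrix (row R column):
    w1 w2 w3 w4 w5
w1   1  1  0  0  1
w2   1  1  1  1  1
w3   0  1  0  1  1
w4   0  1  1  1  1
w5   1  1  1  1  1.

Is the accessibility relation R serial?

Serial: yes — every world has a successor (e.g. w1 R w1).

Yes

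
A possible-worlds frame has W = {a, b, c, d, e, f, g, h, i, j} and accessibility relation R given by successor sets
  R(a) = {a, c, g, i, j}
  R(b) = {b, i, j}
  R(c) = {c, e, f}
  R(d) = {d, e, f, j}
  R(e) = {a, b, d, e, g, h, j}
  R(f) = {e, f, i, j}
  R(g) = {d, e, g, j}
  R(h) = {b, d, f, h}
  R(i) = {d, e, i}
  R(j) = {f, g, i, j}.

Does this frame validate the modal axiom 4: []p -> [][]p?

Axiom 4 corresponds to the accessibility relation being transitive.
Transitive: no — a R c and c R e, but not a R e.

No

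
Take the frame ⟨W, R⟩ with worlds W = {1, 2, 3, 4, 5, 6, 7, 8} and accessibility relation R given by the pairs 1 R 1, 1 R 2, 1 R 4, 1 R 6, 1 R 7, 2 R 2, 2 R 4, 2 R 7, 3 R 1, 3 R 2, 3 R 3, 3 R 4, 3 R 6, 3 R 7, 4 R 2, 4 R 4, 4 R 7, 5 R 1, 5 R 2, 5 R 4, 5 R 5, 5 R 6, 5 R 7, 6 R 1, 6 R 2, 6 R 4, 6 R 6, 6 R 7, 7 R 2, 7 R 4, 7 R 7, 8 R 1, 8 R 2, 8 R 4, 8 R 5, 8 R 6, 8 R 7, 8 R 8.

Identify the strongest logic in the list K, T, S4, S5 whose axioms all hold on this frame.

Reflexive (axiom T): yes — every world is R-related to itself.
Transitive (axiom 4): yes — every two-step R-path is closed by a direct edge.
Euclidean (axiom 5): no — 1 R 2 and 1 R 6, but not 2 R 6.
So F validates K, T, S4; S5 would additionally require R to be Euclidean. The strongest is S4.

S4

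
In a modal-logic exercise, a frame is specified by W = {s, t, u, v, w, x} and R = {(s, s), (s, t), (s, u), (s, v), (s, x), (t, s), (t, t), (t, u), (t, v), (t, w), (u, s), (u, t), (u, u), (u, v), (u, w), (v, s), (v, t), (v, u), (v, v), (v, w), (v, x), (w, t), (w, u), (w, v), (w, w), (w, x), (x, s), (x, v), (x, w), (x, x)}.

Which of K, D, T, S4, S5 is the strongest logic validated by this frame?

T

Serial (axiom D): yes — every world has a successor (e.g. s R s).
Reflexive (axiom T): yes — every world is R-related to itself.
Transitive (axiom 4): no — s R t and t R w, but not s R w.
Euclidean (axiom 5): no — s R t and s R x, but not t R x.
So F validates K, D, T; S4 would additionally require R to be transitive. The strongest is T.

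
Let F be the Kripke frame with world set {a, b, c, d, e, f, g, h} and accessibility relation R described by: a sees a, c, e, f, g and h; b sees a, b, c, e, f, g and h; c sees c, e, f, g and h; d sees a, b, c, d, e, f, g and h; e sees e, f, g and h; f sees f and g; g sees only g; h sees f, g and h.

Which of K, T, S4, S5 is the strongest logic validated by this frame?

S4

Reflexive (axiom T): yes — every world is R-related to itself.
Transitive (axiom 4): yes — every two-step R-path is closed by a direct edge.
Euclidean (axiom 5): no — a R e and a R c, but not e R c.
So F validates K, T, S4; S5 would additionally require R to be Euclidean. The strongest is S4.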